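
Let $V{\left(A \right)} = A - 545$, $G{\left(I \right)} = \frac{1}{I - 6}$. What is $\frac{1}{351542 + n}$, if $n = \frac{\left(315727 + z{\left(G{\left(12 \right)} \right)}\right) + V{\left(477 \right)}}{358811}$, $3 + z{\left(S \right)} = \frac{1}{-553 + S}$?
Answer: $\frac{1190176087}{418397929007100} \approx 2.8446 \cdot 10^{-6}$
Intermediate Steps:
$G{\left(I \right)} = \frac{1}{-6 + I}$
$V{\left(A \right)} = -545 + A$
$z{\left(S \right)} = -3 + \frac{1}{-553 + S}$
$n = \frac{1047030946}{1190176087}$ ($n = \frac{\left(315727 + \frac{1660 - \frac{3}{-6 + 12}}{-553 + \frac{1}{-6 + 12}}\right) + \left(-545 + 477\right)}{358811} = \left(\left(315727 + \frac{1660 - \frac{3}{6}}{-553 + \frac{1}{6}}\right) - 68\right) \frac{1}{358811} = \left(\left(315727 + \frac{1660 - \frac{1}{2}}{-553 + \frac{1}{6}}\right) - 68\right) \frac{1}{358811} = \left(\left(315727 + \frac{1660 - \frac{1}{2}}{- \frac{3317}{6}}\right) - 68\right) \frac{1}{358811} = \left(\left(315727 - \frac{9957}{3317}\right) - 68\right) \frac{1}{358811} = \left(\frac{1047256502}{3317} - 68\right) \frac{1}{358811} = \frac{1047030946}{3317} \cdot \frac{1}{358811} = \frac{1047030946}{1190176087} \approx 0.87973$)
$\frac{1}{351542 + n} = \frac{1}{351542 + \frac{1047030946}{1190176087}} = \frac{1}{\frac{418397929007100}{1190176087}} = \frac{1190176087}{418397929007100}$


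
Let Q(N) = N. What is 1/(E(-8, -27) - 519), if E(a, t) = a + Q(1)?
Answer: -1/526 ≈ -0.0019011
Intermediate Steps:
E(a, t) = 1 + a (E(a, t) = a + 1 = 1 + a)
1/(E(-8, -27) - 519) = 1/((1 - 8) - 519) = 1/(-7 - 519) = 1/(-526) = -1/526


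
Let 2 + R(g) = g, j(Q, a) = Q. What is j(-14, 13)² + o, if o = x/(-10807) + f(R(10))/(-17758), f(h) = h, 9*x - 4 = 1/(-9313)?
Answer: 175151472355299/893632202489 ≈ 196.00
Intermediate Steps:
R(g) = -2 + g
x = 4139/9313 (x = 4/9 + (⅑)/(-9313) = 4/9 + (⅑)*(-1/9313) = 4/9 - 1/83817 = 4139/9313 ≈ 0.44443)
o = -439332545/893632202489 (o = (4139/9313)/(-10807) + (-2 + 10)/(-17758) = (4139/9313)*(-1/10807) + 8*(-1/17758) = -4139/100645591 - 4/8879 = -439332545/893632202489 ≈ -0.00049163)
j(-14, 13)² + o = (-14)² - 439332545/893632202489 = 196 - 439332545/893632202489 = 175151472355299/893632202489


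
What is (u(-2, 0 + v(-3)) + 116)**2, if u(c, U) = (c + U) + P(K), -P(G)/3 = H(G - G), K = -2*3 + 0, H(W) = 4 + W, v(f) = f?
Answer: 9801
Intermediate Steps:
K = -6 (K = -6 + 0 = -6)
P(G) = -12 (P(G) = -3*(4 + (G - G)) = -3*(4 + 0) = -3*4 = -12)
u(c, U) = -12 + U + c (u(c, U) = (c + U) - 12 = (U + c) - 12 = -12 + U + c)
(u(-2, 0 + v(-3)) + 116)**2 = ((-12 + (0 - 3) - 2) + 116)**2 = ((-12 - 3 - 2) + 116)**2 = (-17 + 116)**2 = 99**2 = 9801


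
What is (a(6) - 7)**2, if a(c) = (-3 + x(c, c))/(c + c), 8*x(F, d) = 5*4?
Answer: 28561/576 ≈ 49.585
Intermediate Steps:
x(F, d) = 5/2 (x(F, d) = (5*4)/8 = (1/8)*20 = 5/2)
a(c) = -1/(4*c) (a(c) = (-3 + 5/2)/(c + c) = -1/(2*c)/2 = -1/(4*c))
(a(6) - 7)**2 = (-1/4/6 - 7)**2 = (-1/4*1/6 - 7)**2 = (-1/24 - 7)**2 = (-169/24)**2 = 28561/576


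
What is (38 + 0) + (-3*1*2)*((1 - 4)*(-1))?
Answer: 20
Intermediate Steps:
(38 + 0) + (-3*1*2)*((1 - 4)*(-1)) = 38 + (-3*2)*(-3*(-1)) = 38 - 6*3 = 38 - 18 = 20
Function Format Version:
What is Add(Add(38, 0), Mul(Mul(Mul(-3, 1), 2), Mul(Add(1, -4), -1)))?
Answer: 20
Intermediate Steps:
Add(Add(38, 0), Mul(Mul(Mul(-3, 1), 2), Mul(Add(1, -4), -1))) = Add(38, Mul(Mul(-3, 2), Mul(-3, -1))) = Add(38, Mul(-6, 3)) = Add(38, -18) = 20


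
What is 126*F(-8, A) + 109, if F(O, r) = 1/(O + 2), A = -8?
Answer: 88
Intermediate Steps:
F(O, r) = 1/(2 + O)
126*F(-8, A) + 109 = 126/(2 - 8) + 109 = 126/(-6) + 109 = 126*(-⅙) + 109 = -21 + 109 = 88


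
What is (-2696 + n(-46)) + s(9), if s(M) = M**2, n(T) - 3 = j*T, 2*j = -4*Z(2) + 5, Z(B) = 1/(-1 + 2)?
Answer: -2635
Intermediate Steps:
Z(B) = 1 (Z(B) = 1/1 = 1)
j = 1/2 (j = (-4*1 + 5)/2 = (-4 + 5)/2 = (1/2)*1 = 1/2 ≈ 0.50000)
n(T) = 3 + T/2
(-2696 + n(-46)) + s(9) = (-2696 + (3 + (1/2)*(-46))) + 9**2 = (-2696 + (3 - 23)) + 81 = (-2696 - 20) + 81 = -2716 + 81 = -2635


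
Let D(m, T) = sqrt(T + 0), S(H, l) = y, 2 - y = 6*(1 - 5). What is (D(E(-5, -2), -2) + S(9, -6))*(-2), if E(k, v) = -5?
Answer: -52 - 2*I*sqrt(2) ≈ -52.0 - 2.8284*I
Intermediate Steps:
y = 26 (y = 2 - 6*(1 - 5) = 2 - 6*(-4) = 2 - 1*(-24) = 2 + 24 = 26)
S(H, l) = 26
D(m, T) = sqrt(T)
(D(E(-5, -2), -2) + S(9, -6))*(-2) = (sqrt(-2) + 26)*(-2) = (I*sqrt(2) + 26)*(-2) = (26 + I*sqrt(2))*(-2) = -52 - 2*I*sqrt(2)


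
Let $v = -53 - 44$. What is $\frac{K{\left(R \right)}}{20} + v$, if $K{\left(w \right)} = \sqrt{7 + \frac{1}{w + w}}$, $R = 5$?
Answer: $-97 + \frac{\sqrt{710}}{200} \approx -96.867$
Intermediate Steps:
$K{\left(w \right)} = \sqrt{7 + \frac{1}{2 w}}$
$v = -97$
$\frac{K{\left(R \right)}}{20} + v = \frac{\frac{1}{2} \sqrt{28 + \frac{2}{5}}}{20} - 97 = \frac{\sqrt{28 + 2 \cdot \frac{1}{5}}}{2} \cdot \frac{1}{20} - 97 = \frac{\sqrt{28 + \frac{2}{5}}}{2} \cdot \frac{1}{20} - 97 = \frac{\sqrt{\frac{142}{5}}}{2} \cdot \frac{1}{20} - 97 = \frac{\frac{1}{5} \sqrt{710}}{2} \cdot \frac{1}{20} - 97 = \frac{\sqrt{710}}{10} \cdot \frac{1}{20} - 97 = \frac{\sqrt{710}}{200} - 97 = -97 + \frac{\sqrt{710}}{200}$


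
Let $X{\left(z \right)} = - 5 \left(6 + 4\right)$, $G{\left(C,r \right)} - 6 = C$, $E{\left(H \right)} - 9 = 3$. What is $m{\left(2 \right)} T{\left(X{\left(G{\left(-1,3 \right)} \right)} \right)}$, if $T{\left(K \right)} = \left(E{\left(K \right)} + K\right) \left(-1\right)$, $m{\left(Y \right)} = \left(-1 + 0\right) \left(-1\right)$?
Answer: $38$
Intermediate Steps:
$E{\left(H \right)} = 12$ ($E{\left(H \right)} = 9 + 3 = 12$)
$m{\left(Y \right)} = 1$ ($m{\left(Y \right)} = \left(-1\right) \left(-1\right) = 1$)
$G{\left(C,r \right)} = 6 + C$
$X{\left(z \right)} = -50$ ($X{\left(z \right)} = \left(-5\right) 10 = -50$)
$T{\left(K \right)} = -12 - K$ ($T{\left(K \right)} = \left(12 + K\right) \left(-1\right) = -12 - K$)
$m{\left(2 \right)} T{\left(X{\left(G{\left(-1,3 \right)} \right)} \right)} = 1 \left(-12 - -50\right) = 1 \left(-12 + 50\right) = 1 \cdot 38 = 38$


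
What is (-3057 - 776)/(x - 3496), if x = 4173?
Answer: -3833/677 ≈ -5.6617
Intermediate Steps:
(-3057 - 776)/(x - 3496) = (-3057 - 776)/(4173 - 3496) = -3833/677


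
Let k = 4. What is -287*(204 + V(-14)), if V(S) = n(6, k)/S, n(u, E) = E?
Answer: -58466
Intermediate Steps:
V(S) = 4/S
-287*(204 + V(-14)) = -287*(204 + 4/(-14)) = -287*(204 + 4*(-1/14)) = -287*(204 - 2/7) = -287*1426/7 = -58466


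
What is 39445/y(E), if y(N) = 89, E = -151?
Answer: 39445/89 ≈ 443.20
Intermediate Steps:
39445/y(E) = 39445/89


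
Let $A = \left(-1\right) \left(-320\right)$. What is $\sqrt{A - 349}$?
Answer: $i \sqrt{29} \approx 5.3852 i$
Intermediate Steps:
$A = 320$
$\sqrt{A - 349} = \sqrt{320 - 349} = \sqrt{-29} = i \sqrt{29}$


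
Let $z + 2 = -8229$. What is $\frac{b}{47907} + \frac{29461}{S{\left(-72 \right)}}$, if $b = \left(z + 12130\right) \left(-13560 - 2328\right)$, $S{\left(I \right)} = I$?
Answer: $- \frac{652399399}{383256} \approx -1702.3$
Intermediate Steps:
$z = -8231$ ($z = -2 - 8229 = -8231$)
$b = -61947312$ ($b = \left(-8231 + 12130\right) \left(-13560 - 2328\right) = 3899 \left(-15888\right) = -61947312$)
$\frac{b}{47907} + \frac{29461}{S{\left(-72 \right)}} = - \frac{61947312}{47907} + \frac{29461}{-72} = \left(-61947312\right) \frac{1}{47907} + 29461 \left(- \frac{1}{72}\right) = - \frac{20649104}{15969} - \frac{29461}{72} = - \frac{652399399}{383256}$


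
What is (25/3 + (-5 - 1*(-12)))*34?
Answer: 1564/3 ≈ 521.33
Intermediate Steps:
(25/3 + (-5 - 1*(-12)))*34 = (25*(1/3) + (-5 + 12))*34 = (25/3 + 7)*34 = (46/3)*34 = 1564/3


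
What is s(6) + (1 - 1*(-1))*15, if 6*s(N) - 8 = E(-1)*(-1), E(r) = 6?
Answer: 91/3 ≈ 30.333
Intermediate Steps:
s(N) = 1/3 (s(N) = 4/3 + (6*(-1))/6 = 4/3 + (1/6)*(-6) = 4/3 - 1 = 1/3)
s(6) + (1 - 1*(-1))*15 = 1/3 + (1 - 1*(-1))*15 = 1/3 + (1 + 1)*15 = 1/3 + 2*15 = 1/3 + 30 = 91/3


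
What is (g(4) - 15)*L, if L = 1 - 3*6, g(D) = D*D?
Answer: -17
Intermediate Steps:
g(D) = D²
L = -17 (L = 1 - 18 = -17)
(g(4) - 15)*L = (4² - 15)*(-17) = (16 - 15)*(-17) = 1*(-17) = -17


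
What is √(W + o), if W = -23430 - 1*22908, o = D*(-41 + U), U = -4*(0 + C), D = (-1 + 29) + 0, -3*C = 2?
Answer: 19*I*√1182/3 ≈ 217.74*I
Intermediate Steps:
C = -⅔ (C = -⅓*2 = -⅔ ≈ -0.66667)
D = 28 (D = 28 + 0 = 28)
U = 8/3 (U = -4*(0 - ⅔) = -4*(-⅔) = 8/3 ≈ 2.6667)
o = -3220/3 (o = 28*(-41 + 8/3) = 28*(-115/3) = -3220/3 ≈ -1073.3)
W = -46338 (W = -23430 - 22908 = -46338)
√(W + o) = √(-46338 - 3220/3) = √(-142234/3) = 19*I*√1182/3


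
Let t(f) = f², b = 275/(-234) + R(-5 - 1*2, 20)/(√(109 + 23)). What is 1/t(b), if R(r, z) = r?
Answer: 79465206249/46251786368 - 11304718425*√33/46251786368 ≈ 0.31403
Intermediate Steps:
b = -275/234 - 7*√33/66 (b = 275/(-234) + (-5 - 1*2)/(√(109 + 23)) = 275*(-1/234) + (-5 - 2)/(√132) = -275/234 - 7*√33/66 ≈ -1.7845)
1/t(b) = 1/((-275/234 - 7*√33/66)²) = (-275/234 - 7*√33/66)⁻²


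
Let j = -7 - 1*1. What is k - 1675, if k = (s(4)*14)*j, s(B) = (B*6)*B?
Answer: -12427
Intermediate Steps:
j = -8 (j = -7 - 1 = -8)
s(B) = 6*B² (s(B) = (6*B)*B = 6*B²)
k = -10752 (k = ((6*4²)*14)*(-8) = ((6*16)*14)*(-8) = (96*14)*(-8) = 1344*(-8) = -10752)
k - 1675 = -10752 - 1675 = -12427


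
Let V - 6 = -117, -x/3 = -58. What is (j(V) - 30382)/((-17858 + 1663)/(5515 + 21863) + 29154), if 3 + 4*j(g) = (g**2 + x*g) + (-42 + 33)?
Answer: -1759488237/1596324034 ≈ -1.1022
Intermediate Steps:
x = 174 (x = -3*(-58) = 174)
V = -111 (V = 6 - 117 = -111)
j(g) = -3 + g**2/4 + 87*g/2 (j(g) = -3/4 + ((g**2 + 174*g) + (-42 + 33))/4 = -3/4 + ((g**2 + 174*g) - 9)/4 = -3/4 + (-9 + g**2 + 174*g)/4 = -3/4 + (-9/4 + g**2/4 + 87*g/2) = -3 + g**2/4 + 87*g/2)
(j(V) - 30382)/((-17858 + 1663)/(5515 + 21863) + 29154) = ((-3 + (1/4)*(-111)**2 + (87/2)*(-111)) - 30382)/((-17858 + 1663)/(5515 + 21863) + 29154) = ((-3 + (1/4)*12321 - 9657/2) - 30382)/(-16195/27378 + 29154) = ((-3 + 12321/4 - 9657/2) - 30382)/(-16195*1/27378 + 29154) = (-7005/4 - 30382)/(-16195/27378 + 29154) = -128533/(4*798162017/27378) = -128533/4*27378/798162017 = -1759488237/1596324034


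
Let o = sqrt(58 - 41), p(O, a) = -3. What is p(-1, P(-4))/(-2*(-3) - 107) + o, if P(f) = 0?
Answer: 3/101 + sqrt(17) ≈ 4.1528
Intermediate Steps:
o = sqrt(17) ≈ 4.1231
p(-1, P(-4))/(-2*(-3) - 107) + o = -3/(-2*(-3) - 107) + sqrt(17) = -3/(6 - 107) + sqrt(17) = -3/(-101) + sqrt(17) = -1/101*(-3) + sqrt(17) = 3/101 + sqrt(17)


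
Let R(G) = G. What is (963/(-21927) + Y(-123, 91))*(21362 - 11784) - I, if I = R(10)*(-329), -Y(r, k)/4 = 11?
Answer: -3059274416/7309 ≈ -4.1856e+5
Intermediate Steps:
Y(r, k) = -44 (Y(r, k) = -4*11 = -44)
I = -3290 (I = 10*(-329) = -3290)
(963/(-21927) + Y(-123, 91))*(21362 - 11784) - I = (963/(-21927) - 44)*(21362 - 11784) - 1*(-3290) = (963*(-1/21927) - 44)*9578 + 3290 = (-321/7309 - 44)*9578 + 3290 = -321917/7309*9578 + 3290 = -3083321026/7309 + 3290 = -3059274416/7309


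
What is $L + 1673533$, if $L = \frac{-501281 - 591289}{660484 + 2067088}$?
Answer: $\frac{2282340329653}{1363786} \approx 1.6735 \cdot 10^{6}$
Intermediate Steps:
$L = - \frac{546285}{1363786}$ ($L = - \frac{1092570}{2727572} = \left(-1092570\right) \frac{1}{2727572} = - \frac{546285}{1363786} \approx -0.40057$)
$L + 1673533 = - \frac{546285}{1363786} + 1673533 = \frac{2282340329653}{1363786}$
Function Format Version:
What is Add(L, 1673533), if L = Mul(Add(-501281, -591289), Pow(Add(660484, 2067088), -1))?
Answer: Rational(2282340329653, 1363786) ≈ 1.6735e+6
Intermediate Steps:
L = Rational(-546285, 1363786) (L = Mul(-1092570, Pow(2727572, -1)) = Mul(-1092570, Rational(1, 2727572)) = Rational(-546285, 1363786) ≈ -0.40057)
Add(L, 1673533) = Add(Rational(-546285, 1363786), 1673533) = Rational(2282340329653, 1363786)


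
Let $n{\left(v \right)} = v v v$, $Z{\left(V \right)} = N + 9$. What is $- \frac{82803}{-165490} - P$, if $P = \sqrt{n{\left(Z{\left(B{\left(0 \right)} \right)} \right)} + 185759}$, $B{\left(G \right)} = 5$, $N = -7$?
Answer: $\frac{82803}{165490} - \sqrt{185767} \approx -430.51$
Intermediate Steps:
$Z{\left(V \right)} = 2$ ($Z{\left(V \right)} = -7 + 9 = 2$)
$n{\left(v \right)} = v^{3}$ ($n{\left(v \right)} = v^{2} v = v^{3}$)
$P = \sqrt{185767}$ ($P = \sqrt{2^{3} + 185759} = \sqrt{8 + 185759} = \sqrt{185767} \approx 431.01$)
$- \frac{82803}{-165490} - P = - \frac{82803}{-165490} - \sqrt{185767} = \left(-82803\right) \left(- \frac{1}{165490}\right) - \sqrt{185767} = \frac{82803}{165490} - \sqrt{185767}$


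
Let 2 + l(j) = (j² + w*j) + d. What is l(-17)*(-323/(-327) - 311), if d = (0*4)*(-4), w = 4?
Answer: -7400302/109 ≈ -67893.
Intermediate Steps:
d = 0 (d = 0*(-4) = 0)
l(j) = -2 + j² + 4*j (l(j) = -2 + ((j² + 4*j) + 0) = -2 + (j² + 4*j) = -2 + j² + 4*j)
l(-17)*(-323/(-327) - 311) = (-2 + (-17)² + 4*(-17))*(-323/(-327) - 311) = (-2 + 289 - 68)*(-323*(-1/327) - 311) = 219*(323/327 - 311) = 219*(-101374/327) = -7400302/109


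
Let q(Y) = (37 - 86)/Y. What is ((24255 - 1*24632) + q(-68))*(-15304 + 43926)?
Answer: -366175557/34 ≈ -1.0770e+7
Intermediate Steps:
q(Y) = -49/Y
((24255 - 1*24632) + q(-68))*(-15304 + 43926) = ((24255 - 1*24632) - 49/(-68))*(-15304 + 43926) = ((24255 - 24632) - 49*(-1/68))*28622 = (-377 + 49/68)*28622 = -25587/68*28622 = -366175557/34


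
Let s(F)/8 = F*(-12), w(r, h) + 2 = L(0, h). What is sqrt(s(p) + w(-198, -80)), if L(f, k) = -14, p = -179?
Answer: 4*sqrt(1073) ≈ 131.03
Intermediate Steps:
w(r, h) = -16 (w(r, h) = -2 - 14 = -16)
s(F) = -96*F (s(F) = 8*(F*(-12)) = 8*(-12*F) = -96*F)
sqrt(s(p) + w(-198, -80)) = sqrt(-96*(-179) - 16) = sqrt(17184 - 16) = sqrt(17168) = 4*sqrt(1073)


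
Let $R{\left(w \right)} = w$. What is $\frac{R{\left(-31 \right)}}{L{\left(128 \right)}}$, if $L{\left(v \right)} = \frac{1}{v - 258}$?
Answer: $4030$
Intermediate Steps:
$L{\left(v \right)} = \frac{1}{-258 + v}$
$\frac{R{\left(-31 \right)}}{L{\left(128 \right)}} = - \frac{31}{\frac{1}{-258 + 128}} = - \frac{31}{\frac{1}{-130}} = - \frac{31}{- \frac{1}{130}} = \left(-31\right) \left(-130\right) = 4030$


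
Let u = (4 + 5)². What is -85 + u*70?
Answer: 5585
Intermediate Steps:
u = 81 (u = 9² = 81)
-85 + u*70 = -85 + 81*70 = -85 + 5670 = 5585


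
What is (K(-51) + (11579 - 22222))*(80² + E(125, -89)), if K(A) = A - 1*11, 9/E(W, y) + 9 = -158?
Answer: -11441407655/167 ≈ -6.8511e+7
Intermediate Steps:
E(W, y) = -9/167 (E(W, y) = 9/(-9 - 158) = 9/(-167) = 9*(-1/167) = -9/167)
K(A) = -11 + A (K(A) = A - 11 = -11 + A)
(K(-51) + (11579 - 22222))*(80² + E(125, -89)) = ((-11 - 51) + (11579 - 22222))*(80² - 9/167) = (-62 - 10643)*(6400 - 9/167) = -10705*1068791/167 = -11441407655/167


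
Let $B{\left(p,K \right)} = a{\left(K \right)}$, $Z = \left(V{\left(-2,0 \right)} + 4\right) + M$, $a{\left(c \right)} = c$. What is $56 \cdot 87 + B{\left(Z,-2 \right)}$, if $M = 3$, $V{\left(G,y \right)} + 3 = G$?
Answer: $4870$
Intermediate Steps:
$V{\left(G,y \right)} = -3 + G$
$Z = 2$ ($Z = \left(\left(-3 - 2\right) + 4\right) + 3 = \left(-5 + 4\right) + 3 = -1 + 3 = 2$)
$B{\left(p,K \right)} = K$
$56 \cdot 87 + B{\left(Z,-2 \right)} = 56 \cdot 87 - 2 = 4872 - 2 = 4870$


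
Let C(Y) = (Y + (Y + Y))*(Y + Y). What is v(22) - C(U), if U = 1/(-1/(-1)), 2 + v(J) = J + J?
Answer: 36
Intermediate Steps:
v(J) = -2 + 2*J (v(J) = -2 + (J + J) = -2 + 2*J)
U = 1 (U = 1/(-1*(-1)) = 1/1 = 1)
C(Y) = 6*Y² (C(Y) = (Y + 2*Y)*(2*Y) = (3*Y)*(2*Y) = 6*Y²)
v(22) - C(U) = (-2 + 2*22) - 6*1² = (-2 + 44) - 6 = 42 - 1*6 = 42 - 6 = 36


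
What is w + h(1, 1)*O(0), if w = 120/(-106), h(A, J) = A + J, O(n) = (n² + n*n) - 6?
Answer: -696/53 ≈ -13.132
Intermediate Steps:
O(n) = -6 + 2*n² (O(n) = (n² + n²) - 6 = 2*n² - 6 = -6 + 2*n²)
w = -60/53 (w = 120*(-1/106) = -60/53 ≈ -1.1321)
w + h(1, 1)*O(0) = -60/53 + (1 + 1)*(-6 + 2*0²) = -60/53 + 2*(-6 + 2*0) = -60/53 + 2*(-6 + 0) = -60/53 + 2*(-6) = -60/53 - 12 = -696/53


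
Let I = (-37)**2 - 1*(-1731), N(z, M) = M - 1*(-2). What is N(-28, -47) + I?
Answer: 3055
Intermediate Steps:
N(z, M) = 2 + M (N(z, M) = M + 2 = 2 + M)
I = 3100 (I = 1369 + 1731 = 3100)
N(-28, -47) + I = (2 - 47) + 3100 = -45 + 3100 = 3055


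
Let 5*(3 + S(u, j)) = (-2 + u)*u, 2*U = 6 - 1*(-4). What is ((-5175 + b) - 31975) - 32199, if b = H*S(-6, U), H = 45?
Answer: -69052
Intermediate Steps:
U = 5 (U = (6 - 1*(-4))/2 = (6 + 4)/2 = (1/2)*10 = 5)
S(u, j) = -3 + u*(-2 + u)/5 (S(u, j) = -3 + ((-2 + u)*u)/5 = -3 + (u*(-2 + u))/5 = -3 + u*(-2 + u)/5)
b = 297 (b = 45*(-3 - 2/5*(-6) + (1/5)*(-6)**2) = 45*(-3 + 12/5 + (1/5)*36) = 45*(-3 + 12/5 + 36/5) = 45*(33/5) = 297)
((-5175 + b) - 31975) - 32199 = ((-5175 + 297) - 31975) - 32199 = (-4878 - 31975) - 32199 = -36853 - 32199 = -69052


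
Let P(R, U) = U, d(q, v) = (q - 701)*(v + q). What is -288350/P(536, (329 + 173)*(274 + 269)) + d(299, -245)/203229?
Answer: -398261599/341959137 ≈ -1.1646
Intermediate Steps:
d(q, v) = (-701 + q)*(q + v)
-288350/P(536, (329 + 173)*(274 + 269)) + d(299, -245)/203229 = -288350*1/((274 + 269)*(329 + 173)) + (299² - 701*299 - 701*(-245) + 299*(-245))/203229 = -288350/(502*543) + (89401 - 209599 + 171745 - 73255)*(1/203229) = -288350/272586 - 21708*1/203229 = -288350*1/272586 - 268/2509 = -144175/136293 - 268/2509 = -398261599/341959137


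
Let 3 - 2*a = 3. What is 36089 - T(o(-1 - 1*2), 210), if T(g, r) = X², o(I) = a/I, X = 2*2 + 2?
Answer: 36053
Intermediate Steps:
a = 0 (a = 3/2 - ½*3 = 3/2 - 3/2 = 0)
X = 6 (X = 4 + 2 = 6)
o(I) = 0 (o(I) = 0/I = 0)
T(g, r) = 36 (T(g, r) = 6² = 36)
36089 - T(o(-1 - 1*2), 210) = 36089 - 1*36 = 36089 - 36 = 36053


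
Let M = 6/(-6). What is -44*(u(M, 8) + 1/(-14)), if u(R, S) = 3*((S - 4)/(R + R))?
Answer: 1870/7 ≈ 267.14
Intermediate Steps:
M = -1 (M = 6*(-⅙) = -1)
u(R, S) = 3*(-4 + S)/(2*R) (u(R, S) = 3*((-4 + S)/((2*R))) = 3*((-4 + S)*(1/(2*R))) = 3*((-4 + S)/(2*R)) = 3*(-4 + S)/(2*R))
-44*(u(M, 8) + 1/(-14)) = -44*((3/2)*(-4 + 8)/(-1) + 1/(-14)) = -44*((3/2)*(-1)*4 - 1/14) = -44*(-6 - 1/14) = -44*(-85/14) = 1870/7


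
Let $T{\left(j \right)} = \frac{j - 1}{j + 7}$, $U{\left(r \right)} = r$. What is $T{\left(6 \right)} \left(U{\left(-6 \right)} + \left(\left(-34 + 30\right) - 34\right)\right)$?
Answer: $- \frac{220}{13} \approx -16.923$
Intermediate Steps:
$T{\left(j \right)} = \frac{-1 + j}{7 + j}$
$T{\left(6 \right)} \left(U{\left(-6 \right)} + \left(\left(-34 + 30\right) - 34\right)\right) = \frac{-1 + 6}{7 + 6} \left(-6 + \left(\left(-34 + 30\right) - 34\right)\right) = \frac{1}{13} \cdot 5 \left(-6 - 38\right) = \frac{5}{13} \left(-44\right) = - \frac{220}{13}$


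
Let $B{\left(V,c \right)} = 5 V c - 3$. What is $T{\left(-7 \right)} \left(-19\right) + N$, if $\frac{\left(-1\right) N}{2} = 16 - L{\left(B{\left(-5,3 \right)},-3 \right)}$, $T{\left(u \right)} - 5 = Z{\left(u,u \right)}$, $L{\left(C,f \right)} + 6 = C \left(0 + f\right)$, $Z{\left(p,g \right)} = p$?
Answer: $462$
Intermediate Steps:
$B{\left(V,c \right)} = -3 + 5 V c$ ($B{\left(V,c \right)} = 5 V c - 3 = -3 + 5 V c$)
$L{\left(C,f \right)} = -6 + C f$ ($L{\left(C,f \right)} = -6 + C \left(0 + f\right) = -6 + C f$)
$T{\left(u \right)} = 5 + u$
$N = 424$ ($N = - 2 \left(16 - \left(-6 + \left(-3 + 5 \left(-5\right) 3\right) \left(-3\right)\right)\right) = - 2 \left(16 - \left(-6 + \left(-3 - 75\right) \left(-3\right)\right)\right) = - 2 \left(16 - \left(-6 - -234\right)\right) = - 2 \left(16 - \left(-6 + 234\right)\right) = - 2 \left(16 - 228\right) = \left(-2\right) \left(-212\right) = 424$)
$T{\left(-7 \right)} \left(-19\right) + N = \left(5 - 7\right) \left(-19\right) + 424 = \left(-2\right) \left(-19\right) + 424 = 38 + 424 = 462$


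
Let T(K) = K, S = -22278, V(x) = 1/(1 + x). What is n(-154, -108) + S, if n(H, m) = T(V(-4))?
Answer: -66835/3 ≈ -22278.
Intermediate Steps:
n(H, m) = -1/3 (n(H, m) = 1/(1 - 4) = 1/(-3) = -1/3)
n(-154, -108) + S = -1/3 - 22278 = -66835/3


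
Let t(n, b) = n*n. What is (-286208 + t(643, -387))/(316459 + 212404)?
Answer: 127241/528863 ≈ 0.24059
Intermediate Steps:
t(n, b) = n²
(-286208 + t(643, -387))/(316459 + 212404) = (-286208 + 643²)/(316459 + 212404) = (-286208 + 413449)/528863 = 127241*(1/528863) = 127241/528863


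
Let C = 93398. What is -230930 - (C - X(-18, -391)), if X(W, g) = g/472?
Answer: -153083207/472 ≈ -3.2433e+5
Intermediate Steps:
X(W, g) = g/472 (X(W, g) = g*(1/472) = g/472)
-230930 - (C - X(-18, -391)) = -230930 - (93398 - (-391)/472) = -230930 - (93398 - 1*(-391/472)) = -230930 - (93398 + 391/472) = -230930 - 1*44084247/472 = -230930 - 44084247/472 = -153083207/472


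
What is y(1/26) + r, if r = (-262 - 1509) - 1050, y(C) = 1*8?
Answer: -2813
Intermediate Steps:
y(C) = 8
r = -2821 (r = -1771 - 1050 = -2821)
y(1/26) + r = 8 - 2821 = -2813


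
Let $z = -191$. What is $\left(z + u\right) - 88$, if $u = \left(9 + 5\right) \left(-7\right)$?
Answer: $-377$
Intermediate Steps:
$u = -98$ ($u = 14 \left(-7\right) = -98$)
$\left(z + u\right) - 88 = \left(-191 - 98\right) - 88 = -289 - 88 = -377$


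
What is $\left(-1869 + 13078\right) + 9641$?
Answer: $20850$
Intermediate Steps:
$\left(-1869 + 13078\right) + 9641 = 11209 + 9641 = 20850$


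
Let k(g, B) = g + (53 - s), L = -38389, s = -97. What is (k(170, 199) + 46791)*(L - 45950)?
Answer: -3973294629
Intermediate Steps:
k(g, B) = 150 + g (k(g, B) = g + (53 - 1*(-97)) = g + (53 + 97) = g + 150 = 150 + g)
(k(170, 199) + 46791)*(L - 45950) = ((150 + 170) + 46791)*(-38389 - 45950) = (320 + 46791)*(-84339) = 47111*(-84339) = -3973294629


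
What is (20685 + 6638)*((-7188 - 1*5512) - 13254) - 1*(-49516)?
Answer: -709091626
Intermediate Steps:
(20685 + 6638)*((-7188 - 1*5512) - 13254) - 1*(-49516) = 27323*((-7188 - 5512) - 13254) + 49516 = 27323*(-12700 - 13254) + 49516 = 27323*(-25954) + 49516 = -709141142 + 49516 = -709091626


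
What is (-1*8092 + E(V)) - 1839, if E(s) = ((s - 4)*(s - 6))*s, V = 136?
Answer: 2323829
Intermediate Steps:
E(s) = s*(-6 + s)*(-4 + s) (E(s) = ((-4 + s)*(-6 + s))*s = ((-6 + s)*(-4 + s))*s = s*(-6 + s)*(-4 + s))
(-1*8092 + E(V)) - 1839 = (-1*8092 + 136*(24 + 136² - 10*136)) - 1839 = (-8092 + 136*(24 + 18496 - 1360)) - 1839 = (-8092 + 136*17160) - 1839 = (-8092 + 2333760) - 1839 = 2325668 - 1839 = 2323829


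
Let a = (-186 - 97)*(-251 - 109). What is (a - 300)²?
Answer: 10318496400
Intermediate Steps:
a = 101880 (a = -283*(-360) = 101880)
(a - 300)² = (101880 - 300)² = 101580² = 10318496400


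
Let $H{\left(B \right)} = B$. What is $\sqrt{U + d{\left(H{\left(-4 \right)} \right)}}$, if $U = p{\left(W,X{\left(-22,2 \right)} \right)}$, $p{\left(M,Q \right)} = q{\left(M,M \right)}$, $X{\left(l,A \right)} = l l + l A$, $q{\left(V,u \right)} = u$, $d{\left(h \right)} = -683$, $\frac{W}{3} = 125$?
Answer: $2 i \sqrt{77} \approx 17.55 i$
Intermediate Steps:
$W = 375$ ($W = 3 \cdot 125 = 375$)
$X{\left(l,A \right)} = l^{2} + A l$
$p{\left(M,Q \right)} = M$
$U = 375$
$\sqrt{U + d{\left(H{\left(-4 \right)} \right)}} = \sqrt{375 - 683} = \sqrt{-308} = 2 i \sqrt{77}$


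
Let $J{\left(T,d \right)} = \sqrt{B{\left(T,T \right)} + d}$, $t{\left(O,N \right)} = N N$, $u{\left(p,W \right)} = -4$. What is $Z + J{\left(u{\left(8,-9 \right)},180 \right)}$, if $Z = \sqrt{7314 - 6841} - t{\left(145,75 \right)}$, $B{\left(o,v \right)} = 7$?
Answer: $-5625 + \sqrt{187} + \sqrt{473} \approx -5589.6$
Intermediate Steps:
$t{\left(O,N \right)} = N^{2}$
$J{\left(T,d \right)} = \sqrt{7 + d}$
$Z = -5625 + \sqrt{473}$ ($Z = \sqrt{7314 - 6841} - 75^{2} = \sqrt{473} - 5625 = -5625 + \sqrt{473} \approx -5603.3$)
$Z + J{\left(u{\left(8,-9 \right)},180 \right)} = \left(-5625 + \sqrt{473}\right) + \sqrt{7 + 180} = \left(-5625 + \sqrt{473}\right) + \sqrt{187} = -5625 + \sqrt{187} + \sqrt{473}$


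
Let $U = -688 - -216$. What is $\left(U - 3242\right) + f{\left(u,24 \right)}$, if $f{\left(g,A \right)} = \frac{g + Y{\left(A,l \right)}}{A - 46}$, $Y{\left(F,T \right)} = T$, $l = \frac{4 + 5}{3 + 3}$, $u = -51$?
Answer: $- \frac{14847}{4} \approx -3711.8$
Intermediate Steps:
$l = \frac{3}{2}$ ($l = \frac{9}{6} = 9 \cdot \frac{1}{6} = \frac{3}{2} \approx 1.5$)
$f{\left(g,A \right)} = \frac{\frac{3}{2} + g}{-46 + A}$ ($f{\left(g,A \right)} = \frac{g + \frac{3}{2}}{A - 46} = \frac{\frac{3}{2} + g}{-46 + A}$)
$U = -472$ ($U = -688 + 216 = -472$)
$\left(U - 3242\right) + f{\left(u,24 \right)} = \left(-472 - 3242\right) + \frac{\frac{3}{2} - 51}{-46 + 24} = -3714 + \frac{1}{-22} \left(- \frac{99}{2}\right) = -3714 - - \frac{9}{4} = -3714 + \frac{9}{4} = - \frac{14847}{4}$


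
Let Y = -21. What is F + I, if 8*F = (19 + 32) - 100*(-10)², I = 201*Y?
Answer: -43717/8 ≈ -5464.6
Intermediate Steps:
I = -4221 (I = 201*(-21) = -4221)
F = -9949/8 (F = ((19 + 32) - 100*(-10)²)/8 = (51 - 100*100)/8 = (51 - 10000)/8 = (⅛)*(-9949) = -9949/8 ≈ -1243.6)
F + I = -9949/8 - 4221 = -43717/8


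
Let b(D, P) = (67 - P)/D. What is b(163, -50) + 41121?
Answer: 6702840/163 ≈ 41122.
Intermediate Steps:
b(D, P) = (67 - P)/D
b(163, -50) + 41121 = (67 - 1*(-50))/163 + 41121 = (67 + 50)/163 + 41121 = (1/163)*117 + 41121 = 117/163 + 41121 = 6702840/163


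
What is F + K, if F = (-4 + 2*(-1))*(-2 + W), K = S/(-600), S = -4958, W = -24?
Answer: 49279/300 ≈ 164.26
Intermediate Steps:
K = 2479/300 (K = -4958/(-600) = -4958*(-1/600) = 2479/300 ≈ 8.2633)
F = 156 (F = (-4 + 2*(-1))*(-2 - 24) = (-4 - 2)*(-26) = -6*(-26) = 156)
F + K = 156 + 2479/300 = 49279/300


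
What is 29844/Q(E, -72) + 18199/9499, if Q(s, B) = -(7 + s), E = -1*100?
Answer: 95060221/294469 ≈ 322.82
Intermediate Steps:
E = -100
Q(s, B) = -7 - s
29844/Q(E, -72) + 18199/9499 = 29844/(-7 - 1*(-100)) + 18199/9499 = 29844/(-7 + 100) + 18199*(1/9499) = 29844/93 + 18199/9499 = 29844*(1/93) + 18199/9499 = 9948/31 + 18199/9499 = 95060221/294469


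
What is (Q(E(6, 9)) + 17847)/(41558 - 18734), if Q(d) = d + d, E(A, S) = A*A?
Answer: 1991/2536 ≈ 0.78509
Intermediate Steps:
E(A, S) = A²
Q(d) = 2*d
(Q(E(6, 9)) + 17847)/(41558 - 18734) = (2*6² + 17847)/(41558 - 18734) = (2*36 + 17847)/22824 = (72 + 17847)*(1/22824) = 17919*(1/22824) = 1991/2536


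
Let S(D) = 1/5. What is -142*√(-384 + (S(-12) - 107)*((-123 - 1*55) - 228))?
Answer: -852*√29845/5 ≈ -29438.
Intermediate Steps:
S(D) = ⅕
-142*√(-384 + (S(-12) - 107)*((-123 - 1*55) - 228)) = -142*√(-384 + (⅕ - 107)*((-123 - 1*55) - 228)) = -142*√(-384 - 534*((-123 - 55) - 228)/5) = -142*√(-384 - 534*(-178 - 228)/5) = -142*√(-384 - 534/5*(-406)) = -142*√(-384 + 216804/5) = -852*√29845/5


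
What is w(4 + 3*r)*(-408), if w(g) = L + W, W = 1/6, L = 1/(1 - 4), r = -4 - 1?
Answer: 68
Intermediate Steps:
r = -5
L = -⅓ (L = 1/(-3) = -⅓ ≈ -0.33333)
W = ⅙ ≈ 0.16667
w(g) = -⅙ (w(g) = -⅓ + ⅙ = -⅙)
w(4 + 3*r)*(-408) = -⅙*(-408) = 68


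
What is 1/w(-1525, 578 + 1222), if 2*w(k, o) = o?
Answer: 1/900 ≈ 0.0011111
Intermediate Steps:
w(k, o) = o/2
1/w(-1525, 578 + 1222) = 1/((578 + 1222)/2) = 1/((1/2)*1800) = 1/900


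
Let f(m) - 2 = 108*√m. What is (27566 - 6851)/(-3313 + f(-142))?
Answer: -68587365/12619009 - 2237220*I*√142/12619009 ≈ -5.4352 - 2.1127*I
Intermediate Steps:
f(m) = 2 + 108*√m
(27566 - 6851)/(-3313 + f(-142)) = (27566 - 6851)/(-3313 + (2 + 108*√(-142))) = 20715/(-3313 + (2 + 108*(I*√142))) = 20715/(-3313 + (2 + 108*I*√142)) = 20715/(-3311 + 108*I*√142)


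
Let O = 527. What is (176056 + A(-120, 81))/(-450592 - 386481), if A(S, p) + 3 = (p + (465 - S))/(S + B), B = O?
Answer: -1936601/9207803 ≈ -0.21032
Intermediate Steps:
B = 527
A(S, p) = -3 + (465 + p - S)/(527 + S) (A(S, p) = -3 + (p + (465 - S))/(S + 527) = -3 + (465 + p - S)/(527 + S))
(176056 + A(-120, 81))/(-450592 - 386481) = (176056 + (-1116 + 81 - 4*(-120))/(527 - 120))/(-450592 - 386481) = (176056 + (-1116 + 81 + 480)/407)/(-837073) = (176056 + (1/407)*(-555))*(-1/837073) = (176056 - 15/11)*(-1/837073) = (1936601/11)*(-1/837073) = -1936601/9207803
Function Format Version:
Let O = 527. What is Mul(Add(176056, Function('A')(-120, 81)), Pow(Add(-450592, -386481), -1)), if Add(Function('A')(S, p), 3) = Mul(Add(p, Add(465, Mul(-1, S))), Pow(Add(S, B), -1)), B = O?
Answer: Rational(-1936601, 9207803) ≈ -0.21032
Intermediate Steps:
B = 527
Function('A')(S, p) = Add(-3, Mul(Pow(Add(527, S), -1), Add(465, p, Mul(-1, S)))) (Function('A')(S, p) = Add(-3, Mul(Add(p, Add(465, Mul(-1, S))), Pow(Add(S, 527), -1))) = Add(-3, Mul(Add(465, p, Mul(-1, S)), Pow(Add(527, S), -1))) = Add(-3, Mul(Pow(Add(527, S), -1), Add(465, p, Mul(-1, S)))))
Mul(Add(176056, Function('A')(-120, 81)), Pow(Add(-450592, -386481), -1)) = Mul(Add(176056, Mul(Pow(Add(527, -120), -1), Add(-1116, 81, Mul(-4, -120)))), Pow(Add(-450592, -386481), -1)) = Mul(Add(176056, Mul(Pow(407, -1), Add(-1116, 81, 480))), Pow(-837073, -1)) = Mul(Add(176056, Mul(Rational(1, 407), -555)), Rational(-1, 837073)) = Mul(Add(176056, Rational(-15, 11)), Rational(-1, 837073)) = Mul(Rational(1936601, 11), Rational(-1, 837073)) = Rational(-1936601, 9207803)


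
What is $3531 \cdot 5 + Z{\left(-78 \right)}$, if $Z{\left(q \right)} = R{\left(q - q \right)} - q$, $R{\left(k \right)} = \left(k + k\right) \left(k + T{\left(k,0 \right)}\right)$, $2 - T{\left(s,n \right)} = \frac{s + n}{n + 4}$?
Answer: $17733$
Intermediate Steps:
$T{\left(s,n \right)} = 2 - \frac{n + s}{4 + n}$ ($T{\left(s,n \right)} = 2 - \frac{s + n}{n + 4} = 2 - \frac{n + s}{4 + n}$)
$R{\left(k \right)} = 2 k \left(2 + \frac{3 k}{4}\right)$ ($R{\left(k \right)} = \left(k + k\right) \left(k + \frac{8 + 0 - k}{4 + 0}\right) = 2 k \left(k + \frac{8 - k}{4}\right) = 2 k \left(k - \left(-2 + \frac{k}{4}\right)\right) = 2 k \left(2 + \frac{3 k}{4}\right)$)
$Z{\left(q \right)} = - q$ ($Z{\left(q \right)} = \frac{\left(q - q\right) \left(8 + 3 \left(q - q\right)\right)}{2} - q = \frac{1}{2} \cdot 0 \left(8 + 3 \cdot 0\right) - q = \frac{1}{2} \cdot 0 \left(8 + 0\right) - q = \frac{1}{2} \cdot 0 \cdot 8 - q = 0 - q = - q$)
$3531 \cdot 5 + Z{\left(-78 \right)} = 3531 \cdot 5 - -78 = 17655 + 78 = 17733$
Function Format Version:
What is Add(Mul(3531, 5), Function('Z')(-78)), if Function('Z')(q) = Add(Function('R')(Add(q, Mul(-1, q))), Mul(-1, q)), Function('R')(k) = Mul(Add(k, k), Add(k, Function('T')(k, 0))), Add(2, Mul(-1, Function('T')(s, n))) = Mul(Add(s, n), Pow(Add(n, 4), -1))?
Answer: 17733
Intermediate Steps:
Function('T')(s, n) = Add(2, Mul(-1, Pow(Add(4, n), -1), Add(n, s))) (Function('T')(s, n) = Add(2, Mul(-1, Mul(Add(s, n), Pow(Add(n, 4), -1)))) = Add(2, Mul(-1, Mul(Add(n, s), Pow(Add(4, n), -1)))) = Add(2, Mul(-1, Mul(Pow(Add(4, n), -1), Add(n, s)))) = Add(2, Mul(-1, Pow(Add(4, n), -1), Add(n, s))))
Function('R')(k) = Mul(2, k, Add(2, Mul(Rational(3, 4), k))) (Function('R')(k) = Mul(Add(k, k), Add(k, Mul(Pow(Add(4, 0), -1), Add(8, 0, Mul(-1, k))))) = Mul(Mul(2, k), Add(k, Mul(Pow(4, -1), Add(8, Mul(-1, k))))) = Mul(Mul(2, k), Add(k, Mul(Rational(1, 4), Add(8, Mul(-1, k))))) = Mul(Mul(2, k), Add(k, Add(2, Mul(Rational(-1, 4), k)))) = Mul(Mul(2, k), Add(2, Mul(Rational(3, 4), k))) = Mul(2, k, Add(2, Mul(Rational(3, 4), k))))
Function('Z')(q) = Mul(-1, q) (Function('Z')(q) = Add(Mul(Rational(1, 2), Add(q, Mul(-1, q)), Add(8, Mul(3, Add(q, Mul(-1, q))))), Mul(-1, q)) = Add(Mul(Rational(1, 2), 0, Add(8, Mul(3, 0))), Mul(-1, q)) = Add(Mul(Rational(1, 2), 0, Add(8, 0)), Mul(-1, q)) = Add(Mul(Rational(1, 2), 0, 8), Mul(-1, q)) = Add(0, Mul(-1, q)) = Mul(-1, q))
Add(Mul(3531, 5), Function('Z')(-78)) = Add(Mul(3531, 5), Mul(-1, -78)) = Add(17655, 78) = 17733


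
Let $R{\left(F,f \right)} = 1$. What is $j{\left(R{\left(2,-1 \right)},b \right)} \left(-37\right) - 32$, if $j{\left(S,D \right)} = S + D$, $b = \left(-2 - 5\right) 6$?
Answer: $1485$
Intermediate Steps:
$b = -42$ ($b = \left(-7\right) 6 = -42$)
$j{\left(S,D \right)} = D + S$
$j{\left(R{\left(2,-1 \right)},b \right)} \left(-37\right) - 32 = \left(-42 + 1\right) \left(-37\right) - 32 = \left(-41\right) \left(-37\right) - 32 = 1517 - 32 = 1485$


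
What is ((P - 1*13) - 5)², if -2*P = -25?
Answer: 121/4 ≈ 30.250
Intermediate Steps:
P = 25/2 (P = -½*(-25) = 25/2 ≈ 12.500)
((P - 1*13) - 5)² = ((25/2 - 1*13) - 5)² = ((25/2 - 13) - 5)² = (-½ - 5)² = (-11/2)² = 121/4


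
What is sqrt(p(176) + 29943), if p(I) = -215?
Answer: 4*sqrt(1858) ≈ 172.42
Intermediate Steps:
sqrt(p(176) + 29943) = sqrt(-215 + 29943) = sqrt(29728) = 4*sqrt(1858)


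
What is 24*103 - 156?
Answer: 2316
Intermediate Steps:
24*103 - 156 = 2472 - 156 = 2316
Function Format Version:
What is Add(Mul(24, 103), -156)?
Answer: 2316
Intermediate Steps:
Add(Mul(24, 103), -156) = Add(2472, -156) = 2316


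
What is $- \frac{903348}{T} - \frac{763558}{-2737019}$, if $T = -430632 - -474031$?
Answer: $- \frac{2439342985970}{118783887581} \approx -20.536$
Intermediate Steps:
$T = 43399$ ($T = -430632 + 474031 = 43399$)
$- \frac{903348}{T} - \frac{763558}{-2737019} = - \frac{903348}{43399} - \frac{763558}{-2737019} = \left(-903348\right) \frac{1}{43399} - - \frac{763558}{2737019} = - \frac{903348}{43399} + \frac{763558}{2737019} = - \frac{2439342985970}{118783887581}$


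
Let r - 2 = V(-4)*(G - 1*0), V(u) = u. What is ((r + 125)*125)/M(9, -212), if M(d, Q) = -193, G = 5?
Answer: -13375/193 ≈ -69.301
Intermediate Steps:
r = -18 (r = 2 - 4*(5 - 1*0) = 2 - 4*(5 + 0) = 2 - 4*5 = 2 - 20 = -18)
((r + 125)*125)/M(9, -212) = ((-18 + 125)*125)/(-193) = (107*125)*(-1/193) = 13375*(-1/193) = -13375/193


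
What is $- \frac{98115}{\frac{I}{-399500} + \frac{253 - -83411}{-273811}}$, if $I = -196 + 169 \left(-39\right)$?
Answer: $\frac{10732554022867500}{31565412743} \approx 3.4001 \cdot 10^{5}$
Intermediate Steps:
$I = -6787$ ($I = -196 - 6591 = -6787$)
$- \frac{98115}{\frac{I}{-399500} + \frac{253 - -83411}{-273811}} = - \frac{98115}{- \frac{6787}{-399500} + \frac{253 - -83411}{-273811}} = - \frac{98115}{\left(-6787\right) \left(- \frac{1}{399500}\right) + \left(253 + 83411\right) \left(- \frac{1}{273811}\right)} = - \frac{98115}{\frac{6787}{399500} + 83664 \left(- \frac{1}{273811}\right)} = - \frac{98115}{\frac{6787}{399500} - \frac{83664}{273811}} = - \frac{98115}{- \frac{31565412743}{109387494500}} = \left(-98115\right) \left(- \frac{109387494500}{31565412743}\right) = \frac{10732554022867500}{31565412743}$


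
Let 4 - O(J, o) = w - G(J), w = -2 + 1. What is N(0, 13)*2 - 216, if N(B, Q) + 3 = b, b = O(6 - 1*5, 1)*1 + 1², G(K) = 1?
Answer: -208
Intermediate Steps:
w = -1
O(J, o) = 6 (O(J, o) = 4 - (-1 - 1*1) = 4 - (-1 - 1) = 4 - 1*(-2) = 4 + 2 = 6)
b = 7 (b = 6*1 + 1² = 6 + 1 = 7)
N(B, Q) = 4 (N(B, Q) = -3 + 7 = 4)
N(0, 13)*2 - 216 = 4*2 - 216 = 8 - 216 = -208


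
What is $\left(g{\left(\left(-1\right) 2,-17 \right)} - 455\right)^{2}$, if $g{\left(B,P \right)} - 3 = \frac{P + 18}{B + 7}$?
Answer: $\frac{5103081}{25} \approx 2.0412 \cdot 10^{5}$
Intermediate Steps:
$g{\left(B,P \right)} = 3 + \frac{18 + P}{7 + B}$ ($g{\left(B,P \right)} = 3 + \frac{P + 18}{B + 7} = 3 + \frac{18 + P}{7 + B}$)
$\left(g{\left(\left(-1\right) 2,-17 \right)} - 455\right)^{2} = \left(\frac{39 - 17 + 3 \left(\left(-1\right) 2\right)}{7 - 2} - 455\right)^{2} = \left(\frac{39 - 17 + 3 \left(-2\right)}{7 - 2} - 455\right)^{2} = \left(\frac{39 - 17 - 6}{5} - 455\right)^{2} = \left(\frac{1}{5} \cdot 16 - 455\right)^{2} = \left(\frac{16}{5} - 455\right)^{2} = \left(- \frac{2259}{5}\right)^{2} = \frac{5103081}{25}$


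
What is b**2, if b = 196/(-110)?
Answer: 9604/3025 ≈ 3.1749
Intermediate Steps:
b = -98/55 (b = 196*(-1/110) = -98/55 ≈ -1.7818)
b**2 = (-98/55)**2 = 9604/3025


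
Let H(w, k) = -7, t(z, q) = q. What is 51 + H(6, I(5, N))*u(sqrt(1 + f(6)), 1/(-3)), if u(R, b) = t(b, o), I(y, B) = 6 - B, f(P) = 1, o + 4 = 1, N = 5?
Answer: 72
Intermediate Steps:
o = -3 (o = -4 + 1 = -3)
u(R, b) = -3
51 + H(6, I(5, N))*u(sqrt(1 + f(6)), 1/(-3)) = 51 - 7*(-3) = 51 + 21 = 72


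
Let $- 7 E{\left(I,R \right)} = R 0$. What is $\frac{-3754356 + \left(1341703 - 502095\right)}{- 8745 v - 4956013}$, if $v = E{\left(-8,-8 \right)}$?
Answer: $\frac{2914748}{4956013} \approx 0.58812$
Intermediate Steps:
$E{\left(I,R \right)} = 0$ ($E{\left(I,R \right)} = - \frac{R 0}{7} = \left(- \frac{1}{7}\right) 0 = 0$)
$v = 0$
$\frac{-3754356 + \left(1341703 - 502095\right)}{- 8745 v - 4956013} = \frac{-3754356 + \left(1341703 - 502095\right)}{\left(-8745\right) 0 - 4956013} = \frac{-3754356 + \left(1341703 - 502095\right)}{0 - 4956013} = \frac{-3754356 + 839608}{-4956013} = \left(-2914748\right) \left(- \frac{1}{4956013}\right) = \frac{2914748}{4956013}$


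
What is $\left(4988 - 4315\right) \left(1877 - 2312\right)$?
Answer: $-292755$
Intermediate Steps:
$\left(4988 - 4315\right) \left(1877 - 2312\right) = 673 \left(-435\right) = -292755$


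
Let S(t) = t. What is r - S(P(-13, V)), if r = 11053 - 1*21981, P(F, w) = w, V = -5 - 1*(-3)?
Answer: -10926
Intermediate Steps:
V = -2 (V = -5 + 3 = -2)
r = -10928 (r = 11053 - 21981 = -10928)
r - S(P(-13, V)) = -10928 - 1*(-2) = -10928 + 2 = -10926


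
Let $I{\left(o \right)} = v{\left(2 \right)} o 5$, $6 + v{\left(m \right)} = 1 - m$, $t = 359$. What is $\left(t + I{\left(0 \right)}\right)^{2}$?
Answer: $128881$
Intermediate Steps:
$v{\left(m \right)} = -5 - m$ ($v{\left(m \right)} = -6 - \left(-1 + m\right) = -5 - m$)
$I{\left(o \right)} = - 35 o$ ($I{\left(o \right)} = \left(-5 - 2\right) o 5 = - 7 o 5 = - 35 o$)
$\left(t + I{\left(0 \right)}\right)^{2} = \left(359 - 0\right)^{2} = \left(359 + 0\right)^{2} = 359^{2} = 128881$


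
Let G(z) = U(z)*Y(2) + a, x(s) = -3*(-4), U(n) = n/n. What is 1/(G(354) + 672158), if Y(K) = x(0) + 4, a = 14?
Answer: 1/672188 ≈ 1.4877e-6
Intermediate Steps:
U(n) = 1
x(s) = 12
Y(K) = 16 (Y(K) = 12 + 4 = 16)
G(z) = 30 (G(z) = 1*16 + 14 = 16 + 14 = 30)
1/(G(354) + 672158) = 1/(30 + 672158) = 1/672188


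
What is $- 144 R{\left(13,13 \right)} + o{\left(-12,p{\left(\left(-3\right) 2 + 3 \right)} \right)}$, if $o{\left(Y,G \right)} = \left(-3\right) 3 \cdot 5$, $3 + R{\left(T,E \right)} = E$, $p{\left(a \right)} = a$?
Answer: $-1485$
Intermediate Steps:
$R{\left(T,E \right)} = -3 + E$
$o{\left(Y,G \right)} = -45$ ($o{\left(Y,G \right)} = \left(-9\right) 5 = -45$)
$- 144 R{\left(13,13 \right)} + o{\left(-12,p{\left(\left(-3\right) 2 + 3 \right)} \right)} = - 144 \left(-3 + 13\right) - 45 = \left(-144\right) 10 - 45 = -1440 - 45 = -1485$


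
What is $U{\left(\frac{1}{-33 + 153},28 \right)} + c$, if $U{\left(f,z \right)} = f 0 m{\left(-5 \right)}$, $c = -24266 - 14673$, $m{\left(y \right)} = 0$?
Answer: $-38939$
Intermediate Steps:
$c = -38939$
$U{\left(f,z \right)} = 0$ ($U{\left(f,z \right)} = f 0 \cdot 0 = 0 \cdot 0 = 0$)
$U{\left(\frac{1}{-33 + 153},28 \right)} + c = 0 - 38939 = -38939$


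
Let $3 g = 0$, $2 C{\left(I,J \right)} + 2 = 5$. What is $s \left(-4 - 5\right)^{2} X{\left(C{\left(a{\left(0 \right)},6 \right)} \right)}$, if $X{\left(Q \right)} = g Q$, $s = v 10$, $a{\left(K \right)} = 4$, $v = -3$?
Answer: $0$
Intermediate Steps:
$C{\left(I,J \right)} = \frac{3}{2}$ ($C{\left(I,J \right)} = -1 + \frac{1}{2} \cdot 5 = -1 + \frac{5}{2} = \frac{3}{2}$)
$s = -30$ ($s = \left(-3\right) 10 = -30$)
$g = 0$ ($g = \frac{1}{3} \cdot 0 = 0$)
$X{\left(Q \right)} = 0$ ($X{\left(Q \right)} = 0 Q = 0$)
$s \left(-4 - 5\right)^{2} X{\left(C{\left(a{\left(0 \right)},6 \right)} \right)} = - 30 \left(-4 - 5\right)^{2} \cdot 0 = - 30 \left(-9\right)^{2} \cdot 0 = \left(-30\right) 81 \cdot 0 = \left(-2430\right) 0 = 0$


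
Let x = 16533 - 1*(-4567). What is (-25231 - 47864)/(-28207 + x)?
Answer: 24365/2369 ≈ 10.285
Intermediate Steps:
x = 21100 (x = 16533 + 4567 = 21100)
(-25231 - 47864)/(-28207 + x) = (-25231 - 47864)/(-28207 + 21100) = -73095/(-7107) = -73095*(-1/7107) = 24365/2369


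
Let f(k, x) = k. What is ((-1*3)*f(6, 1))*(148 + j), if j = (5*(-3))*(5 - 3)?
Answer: -2124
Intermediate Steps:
j = -30 (j = -15*2 = -30)
((-1*3)*f(6, 1))*(148 + j) = (-1*3*6)*(148 - 30) = -3*6*118 = -18*118 = -2124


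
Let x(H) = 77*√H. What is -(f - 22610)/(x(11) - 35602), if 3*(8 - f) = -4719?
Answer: -106953494/181062455 - 231319*√11/181062455 ≈ -0.59494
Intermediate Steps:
f = 1581 (f = 8 - ⅓*(-4719) = 8 + 1573 = 1581)
-(f - 22610)/(x(11) - 35602) = -(1581 - 22610)/(77*√11 - 35602) = -(-21029)/(-35602 + 77*√11) = 21029/(-35602 + 77*√11)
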